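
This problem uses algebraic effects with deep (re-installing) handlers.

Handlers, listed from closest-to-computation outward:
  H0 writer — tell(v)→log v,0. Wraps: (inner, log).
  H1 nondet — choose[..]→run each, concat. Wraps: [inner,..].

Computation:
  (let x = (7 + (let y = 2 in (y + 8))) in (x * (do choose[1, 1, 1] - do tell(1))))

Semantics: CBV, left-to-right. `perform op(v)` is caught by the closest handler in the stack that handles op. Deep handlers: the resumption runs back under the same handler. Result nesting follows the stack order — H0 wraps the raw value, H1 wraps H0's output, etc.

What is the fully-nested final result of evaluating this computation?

Answer: [(17, (1)), (17, (1)), (17, (1))]

Working:
choose[1, 1, 1] @ H1
  branch[0] choose=1:
    tell(1) @ H0 ⇒ log+=1
    H0 returns (17, (1))
    H1 returns [(17, (1))]
  branch[1] choose=1:
    tell(1) @ H0 ⇒ log+=1
    H0 returns (17, (1))
    H1 returns [(17, (1))]
  branch[2] choose=1:
    tell(1) @ H0 ⇒ log+=1
    H0 returns (17, (1))
    H1 returns [(17, (1))]
= [(17, (1)), (17, (1)), (17, (1))]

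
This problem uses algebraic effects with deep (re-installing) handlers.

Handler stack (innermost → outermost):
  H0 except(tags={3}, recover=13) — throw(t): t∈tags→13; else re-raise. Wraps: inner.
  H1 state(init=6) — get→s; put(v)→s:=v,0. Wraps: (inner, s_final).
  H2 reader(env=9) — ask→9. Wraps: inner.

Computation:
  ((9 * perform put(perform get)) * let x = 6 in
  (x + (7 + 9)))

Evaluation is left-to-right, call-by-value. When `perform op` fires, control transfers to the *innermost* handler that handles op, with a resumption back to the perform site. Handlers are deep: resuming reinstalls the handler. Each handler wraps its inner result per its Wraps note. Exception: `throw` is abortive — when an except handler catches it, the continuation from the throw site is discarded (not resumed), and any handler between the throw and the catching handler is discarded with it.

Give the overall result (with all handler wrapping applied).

Evaluation trace:
get @ H1 ⇒ 6
put(6) @ H1 ⇒ s:=6
H0 returns 0
H1 returns (0, 6)
H2 returns (0, 6)
= (0, 6)

Answer: (0, 6)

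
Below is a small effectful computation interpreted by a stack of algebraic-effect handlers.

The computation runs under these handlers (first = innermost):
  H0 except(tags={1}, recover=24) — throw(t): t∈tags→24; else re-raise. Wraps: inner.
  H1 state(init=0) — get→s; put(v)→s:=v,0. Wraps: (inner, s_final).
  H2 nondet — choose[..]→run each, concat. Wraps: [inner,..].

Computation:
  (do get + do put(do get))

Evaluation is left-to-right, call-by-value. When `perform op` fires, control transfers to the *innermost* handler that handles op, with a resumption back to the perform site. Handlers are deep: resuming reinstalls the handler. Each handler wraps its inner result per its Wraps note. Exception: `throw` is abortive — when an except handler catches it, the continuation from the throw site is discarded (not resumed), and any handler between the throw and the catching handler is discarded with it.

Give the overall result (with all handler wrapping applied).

Answer: [(0, 0)]

Step-by-step:
get @ H1 ⇒ 0
get @ H1 ⇒ 0
put(0) @ H1 ⇒ s:=0
H0 returns 0
H1 returns (0, 0)
H2 returns [(0, 0)]
= [(0, 0)]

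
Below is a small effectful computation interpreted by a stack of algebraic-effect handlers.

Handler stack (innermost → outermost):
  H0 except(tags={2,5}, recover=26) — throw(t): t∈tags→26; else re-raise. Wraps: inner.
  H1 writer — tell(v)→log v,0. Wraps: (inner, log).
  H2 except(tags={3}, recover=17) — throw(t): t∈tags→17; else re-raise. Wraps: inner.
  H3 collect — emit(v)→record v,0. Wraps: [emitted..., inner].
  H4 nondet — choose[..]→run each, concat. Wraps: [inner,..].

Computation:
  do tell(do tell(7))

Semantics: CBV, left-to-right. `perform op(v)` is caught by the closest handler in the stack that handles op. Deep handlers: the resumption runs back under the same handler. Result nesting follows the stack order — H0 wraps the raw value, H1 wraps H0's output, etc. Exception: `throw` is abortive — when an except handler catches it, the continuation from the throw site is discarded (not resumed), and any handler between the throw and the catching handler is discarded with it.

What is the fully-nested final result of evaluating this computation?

Step-by-step:
tell(7) @ H1 ⇒ log+=7
tell(0) @ H1 ⇒ log+=0
H0 returns 0
H1 returns (0, (7, 0))
H2 returns (0, (7, 0))
H3 returns [(0, (7, 0))]
H4 returns [[(0, (7, 0))]]
= [[(0, (7, 0))]]

Answer: [[(0, (7, 0))]]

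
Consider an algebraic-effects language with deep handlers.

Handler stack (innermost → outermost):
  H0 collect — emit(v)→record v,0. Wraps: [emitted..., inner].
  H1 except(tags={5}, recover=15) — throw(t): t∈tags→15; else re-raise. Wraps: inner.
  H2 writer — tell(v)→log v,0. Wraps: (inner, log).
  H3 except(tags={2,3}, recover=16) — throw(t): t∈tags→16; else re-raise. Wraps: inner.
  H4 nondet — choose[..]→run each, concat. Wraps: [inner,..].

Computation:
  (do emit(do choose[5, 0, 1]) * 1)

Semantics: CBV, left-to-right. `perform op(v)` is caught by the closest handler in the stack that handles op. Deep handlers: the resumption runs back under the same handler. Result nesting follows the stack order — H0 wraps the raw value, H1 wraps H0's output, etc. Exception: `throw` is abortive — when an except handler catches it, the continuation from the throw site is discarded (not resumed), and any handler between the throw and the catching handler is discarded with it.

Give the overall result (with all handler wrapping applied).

Answer: [([5, 0], ()), ([0, 0], ()), ([1, 0], ())]

Working:
choose[5, 0, 1] @ H4
  branch[0] choose=5:
    emit(5) @ H0 ⇒ out+=5
    H0 returns [5, 0]
    H1 returns [5, 0]
    H2 returns ([5, 0], ())
    H3 returns ([5, 0], ())
    H4 returns [([5, 0], ())]
  branch[1] choose=0:
    emit(0) @ H0 ⇒ out+=0
    H0 returns [0, 0]
    H1 returns [0, 0]
    H2 returns ([0, 0], ())
    H3 returns ([0, 0], ())
    H4 returns [([0, 0], ())]
  branch[2] choose=1:
    emit(1) @ H0 ⇒ out+=1
    H0 returns [1, 0]
    H1 returns [1, 0]
    H2 returns ([1, 0], ())
    H3 returns ([1, 0], ())
    H4 returns [([1, 0], ())]
= [([5, 0], ()), ([0, 0], ()), ([1, 0], ())]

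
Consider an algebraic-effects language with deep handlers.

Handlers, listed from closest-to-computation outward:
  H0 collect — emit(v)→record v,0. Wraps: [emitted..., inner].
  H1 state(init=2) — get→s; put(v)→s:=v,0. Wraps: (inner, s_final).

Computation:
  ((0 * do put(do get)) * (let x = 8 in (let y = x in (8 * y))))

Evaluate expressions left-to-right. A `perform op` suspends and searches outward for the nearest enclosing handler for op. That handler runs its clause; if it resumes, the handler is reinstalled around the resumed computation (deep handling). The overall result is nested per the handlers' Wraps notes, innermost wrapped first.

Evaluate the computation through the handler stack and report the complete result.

Answer: ([0], 2)

Evaluation trace:
get @ H1 ⇒ 2
put(2) @ H1 ⇒ s:=2
H0 returns [0]
H1 returns ([0], 2)
= ([0], 2)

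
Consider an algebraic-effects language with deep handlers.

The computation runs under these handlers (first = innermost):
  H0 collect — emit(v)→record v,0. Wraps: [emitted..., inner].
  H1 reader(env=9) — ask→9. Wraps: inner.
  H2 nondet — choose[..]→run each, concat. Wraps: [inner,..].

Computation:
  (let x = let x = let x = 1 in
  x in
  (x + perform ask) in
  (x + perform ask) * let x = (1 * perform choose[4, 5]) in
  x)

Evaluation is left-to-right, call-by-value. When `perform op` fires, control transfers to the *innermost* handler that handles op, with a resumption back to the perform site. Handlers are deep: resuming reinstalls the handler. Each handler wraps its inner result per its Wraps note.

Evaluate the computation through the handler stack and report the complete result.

Evaluation trace:
ask @ H1 ⇒ 9
ask @ H1 ⇒ 9
choose[4, 5] @ H2
  branch[0] choose=4:
    H0 returns [76]
    H1 returns [76]
    H2 returns [[76]]
  branch[1] choose=5:
    H0 returns [95]
    H1 returns [95]
    H2 returns [[95]]
= [[76], [95]]

Answer: [[76], [95]]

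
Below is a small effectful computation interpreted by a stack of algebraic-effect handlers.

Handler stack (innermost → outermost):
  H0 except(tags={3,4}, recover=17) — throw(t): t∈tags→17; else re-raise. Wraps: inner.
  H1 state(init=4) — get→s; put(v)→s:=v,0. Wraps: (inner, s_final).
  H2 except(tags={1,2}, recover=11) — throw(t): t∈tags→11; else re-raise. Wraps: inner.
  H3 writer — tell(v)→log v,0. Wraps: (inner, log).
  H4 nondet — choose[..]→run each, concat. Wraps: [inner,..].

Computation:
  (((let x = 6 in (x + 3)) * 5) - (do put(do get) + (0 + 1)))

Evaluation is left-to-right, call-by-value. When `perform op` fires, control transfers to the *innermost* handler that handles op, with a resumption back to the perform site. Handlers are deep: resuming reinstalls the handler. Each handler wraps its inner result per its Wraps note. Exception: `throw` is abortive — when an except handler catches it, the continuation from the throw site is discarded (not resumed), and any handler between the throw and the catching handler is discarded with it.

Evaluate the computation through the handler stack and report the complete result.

Answer: [((44, 4), ())]

Working:
get @ H1 ⇒ 4
put(4) @ H1 ⇒ s:=4
H0 returns 44
H1 returns (44, 4)
H2 returns (44, 4)
H3 returns ((44, 4), ())
H4 returns [((44, 4), ())]
= [((44, 4), ())]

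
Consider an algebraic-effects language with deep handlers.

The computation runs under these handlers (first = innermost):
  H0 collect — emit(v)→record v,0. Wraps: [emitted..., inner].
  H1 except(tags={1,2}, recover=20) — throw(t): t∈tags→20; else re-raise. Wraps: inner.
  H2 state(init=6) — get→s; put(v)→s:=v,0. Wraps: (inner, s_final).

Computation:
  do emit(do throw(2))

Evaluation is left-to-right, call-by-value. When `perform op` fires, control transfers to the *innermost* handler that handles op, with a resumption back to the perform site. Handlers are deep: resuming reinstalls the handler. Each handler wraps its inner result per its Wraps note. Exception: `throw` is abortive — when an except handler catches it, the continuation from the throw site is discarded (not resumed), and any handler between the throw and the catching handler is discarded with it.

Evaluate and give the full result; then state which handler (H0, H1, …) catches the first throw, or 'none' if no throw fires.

Step-by-step:
throw(2) @ H1 caught ⇒ 20
H2 returns (20, 6)
= (20, 6)

Answer: (20, 6) ; first throw caught by: H1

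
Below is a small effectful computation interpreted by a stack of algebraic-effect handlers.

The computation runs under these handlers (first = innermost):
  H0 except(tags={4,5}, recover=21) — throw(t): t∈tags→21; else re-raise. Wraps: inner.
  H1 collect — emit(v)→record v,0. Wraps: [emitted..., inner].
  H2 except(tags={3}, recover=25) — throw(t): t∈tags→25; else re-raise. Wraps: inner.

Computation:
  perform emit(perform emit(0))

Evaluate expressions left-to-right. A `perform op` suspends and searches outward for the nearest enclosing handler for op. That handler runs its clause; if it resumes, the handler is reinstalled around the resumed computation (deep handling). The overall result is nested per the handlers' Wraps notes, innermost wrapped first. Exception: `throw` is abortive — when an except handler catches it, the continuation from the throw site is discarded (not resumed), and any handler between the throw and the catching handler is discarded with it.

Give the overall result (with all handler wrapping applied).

Working:
emit(0) @ H1 ⇒ out+=0
emit(0) @ H1 ⇒ out+=0
H0 returns 0
H1 returns [0, 0, 0]
H2 returns [0, 0, 0]
= [0, 0, 0]

Answer: [0, 0, 0]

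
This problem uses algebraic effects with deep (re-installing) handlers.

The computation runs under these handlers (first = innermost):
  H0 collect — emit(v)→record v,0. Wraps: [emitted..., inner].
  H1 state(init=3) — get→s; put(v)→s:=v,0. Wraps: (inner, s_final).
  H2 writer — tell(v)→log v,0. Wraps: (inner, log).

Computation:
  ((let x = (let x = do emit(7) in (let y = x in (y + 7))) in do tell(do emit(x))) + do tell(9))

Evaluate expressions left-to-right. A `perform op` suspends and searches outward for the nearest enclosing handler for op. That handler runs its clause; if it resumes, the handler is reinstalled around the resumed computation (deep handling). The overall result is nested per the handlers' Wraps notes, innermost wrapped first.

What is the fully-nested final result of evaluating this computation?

Step-by-step:
emit(7) @ H0 ⇒ out+=7
emit(7) @ H0 ⇒ out+=7
tell(0) @ H2 ⇒ log+=0
tell(9) @ H2 ⇒ log+=9
H0 returns [7, 7, 0]
H1 returns ([7, 7, 0], 3)
H2 returns (([7, 7, 0], 3), (0, 9))
= (([7, 7, 0], 3), (0, 9))

Answer: (([7, 7, 0], 3), (0, 9))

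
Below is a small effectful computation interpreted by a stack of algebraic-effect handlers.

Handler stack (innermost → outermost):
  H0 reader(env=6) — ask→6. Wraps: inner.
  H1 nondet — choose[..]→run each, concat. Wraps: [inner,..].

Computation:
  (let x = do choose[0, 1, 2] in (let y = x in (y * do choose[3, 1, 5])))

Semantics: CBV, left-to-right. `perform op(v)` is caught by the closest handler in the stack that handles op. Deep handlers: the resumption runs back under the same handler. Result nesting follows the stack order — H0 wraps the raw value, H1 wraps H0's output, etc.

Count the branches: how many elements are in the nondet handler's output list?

Answer: 9

Working:
choose[0, 1, 2] @ H1
  branch[0] choose=0:
    choose[3, 1, 5] @ H1
      branch[0] choose=3:
        H0 returns 0
        H1 returns [0]
      branch[1] choose=1:
        H0 returns 0
        H1 returns [0]
      branch[2] choose=5:
        H0 returns 0
        H1 returns [0]
  branch[1] choose=1:
    choose[3, 1, 5] @ H1
      branch[0] choose=3:
        H0 returns 3
        H1 returns [3]
      branch[1] choose=1:
        H0 returns 1
        H1 returns [1]
      branch[2] choose=5:
        H0 returns 5
        H1 returns [5]
  branch[2] choose=2:
    choose[3, 1, 5] @ H1
      branch[0] choose=3:
        H0 returns 6
        H1 returns [6]
      branch[1] choose=1:
        H0 returns 2
        H1 returns [2]
      branch[2] choose=5:
        H0 returns 10
        H1 returns [10]
= [0, 0, 0, 3, 1, 5, 6, 2, 10]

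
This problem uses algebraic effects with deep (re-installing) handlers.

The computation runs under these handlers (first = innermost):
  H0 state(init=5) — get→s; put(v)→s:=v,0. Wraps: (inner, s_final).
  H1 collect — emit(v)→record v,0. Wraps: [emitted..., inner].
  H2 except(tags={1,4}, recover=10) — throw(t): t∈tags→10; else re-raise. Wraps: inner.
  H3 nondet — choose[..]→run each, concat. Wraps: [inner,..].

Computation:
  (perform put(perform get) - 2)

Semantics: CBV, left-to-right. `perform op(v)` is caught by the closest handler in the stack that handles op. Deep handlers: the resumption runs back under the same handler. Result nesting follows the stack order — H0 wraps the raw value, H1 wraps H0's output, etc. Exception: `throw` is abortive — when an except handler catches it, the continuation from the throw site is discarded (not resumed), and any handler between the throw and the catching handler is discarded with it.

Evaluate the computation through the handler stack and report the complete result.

Working:
get @ H0 ⇒ 5
put(5) @ H0 ⇒ s:=5
H0 returns (-2, 5)
H1 returns [(-2, 5)]
H2 returns [(-2, 5)]
H3 returns [[(-2, 5)]]
= [[(-2, 5)]]

Answer: [[(-2, 5)]]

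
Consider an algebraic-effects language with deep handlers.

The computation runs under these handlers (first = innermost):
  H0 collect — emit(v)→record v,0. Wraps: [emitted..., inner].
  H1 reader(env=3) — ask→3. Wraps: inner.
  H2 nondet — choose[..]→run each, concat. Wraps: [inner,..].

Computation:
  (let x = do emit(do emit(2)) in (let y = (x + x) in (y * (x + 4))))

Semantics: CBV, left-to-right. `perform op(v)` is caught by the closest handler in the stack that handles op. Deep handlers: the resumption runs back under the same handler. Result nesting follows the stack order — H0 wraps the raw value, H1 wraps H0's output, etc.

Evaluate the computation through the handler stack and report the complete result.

Step-by-step:
emit(2) @ H0 ⇒ out+=2
emit(0) @ H0 ⇒ out+=0
H0 returns [2, 0, 0]
H1 returns [2, 0, 0]
H2 returns [[2, 0, 0]]
= [[2, 0, 0]]

Answer: [[2, 0, 0]]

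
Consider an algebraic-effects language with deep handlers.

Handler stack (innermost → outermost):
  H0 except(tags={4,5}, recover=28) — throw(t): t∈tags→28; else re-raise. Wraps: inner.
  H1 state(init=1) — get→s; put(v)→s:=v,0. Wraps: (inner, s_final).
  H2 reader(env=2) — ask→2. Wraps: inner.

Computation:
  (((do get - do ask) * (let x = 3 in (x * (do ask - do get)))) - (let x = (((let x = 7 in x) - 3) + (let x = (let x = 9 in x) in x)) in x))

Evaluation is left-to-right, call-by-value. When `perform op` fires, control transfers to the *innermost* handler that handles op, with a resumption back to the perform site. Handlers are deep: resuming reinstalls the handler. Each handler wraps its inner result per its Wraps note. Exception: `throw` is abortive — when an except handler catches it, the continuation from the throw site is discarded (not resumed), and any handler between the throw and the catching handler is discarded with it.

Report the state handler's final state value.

Step-by-step:
get @ H1 ⇒ 1
ask @ H2 ⇒ 2
ask @ H2 ⇒ 2
get @ H1 ⇒ 1
H0 returns -16
H1 returns (-16, 1)
H2 returns (-16, 1)
= (-16, 1)

Answer: 1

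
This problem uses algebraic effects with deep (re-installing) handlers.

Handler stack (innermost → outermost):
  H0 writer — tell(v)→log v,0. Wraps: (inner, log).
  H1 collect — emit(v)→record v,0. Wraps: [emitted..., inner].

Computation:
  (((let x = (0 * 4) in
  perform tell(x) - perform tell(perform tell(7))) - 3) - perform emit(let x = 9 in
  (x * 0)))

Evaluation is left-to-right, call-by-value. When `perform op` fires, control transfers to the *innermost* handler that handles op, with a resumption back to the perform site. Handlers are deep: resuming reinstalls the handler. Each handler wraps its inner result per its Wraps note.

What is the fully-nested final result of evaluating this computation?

Answer: [0, (-3, (0, 7, 0))]

Step-by-step:
tell(0) @ H0 ⇒ log+=0
tell(7) @ H0 ⇒ log+=7
tell(0) @ H0 ⇒ log+=0
emit(0) @ H1 ⇒ out+=0
H0 returns (-3, (0, 7, 0))
H1 returns [0, (-3, (0, 7, 0))]
= [0, (-3, (0, 7, 0))]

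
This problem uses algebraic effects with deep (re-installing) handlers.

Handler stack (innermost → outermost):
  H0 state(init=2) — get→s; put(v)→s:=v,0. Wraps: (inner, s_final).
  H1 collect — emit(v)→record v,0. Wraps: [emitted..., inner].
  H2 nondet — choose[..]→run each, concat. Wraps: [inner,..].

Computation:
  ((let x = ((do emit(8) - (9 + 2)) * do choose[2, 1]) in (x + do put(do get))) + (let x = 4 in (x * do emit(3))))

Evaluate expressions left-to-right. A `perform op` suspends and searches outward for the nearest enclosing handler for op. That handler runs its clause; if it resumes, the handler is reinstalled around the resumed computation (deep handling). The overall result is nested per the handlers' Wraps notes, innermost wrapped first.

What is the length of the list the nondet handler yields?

Working:
emit(8) @ H1 ⇒ out+=8
choose[2, 1] @ H2
  branch[0] choose=2:
    get @ H0 ⇒ 2
    put(2) @ H0 ⇒ s:=2
    emit(3) @ H1 ⇒ out+=3
    H0 returns (-22, 2)
    H1 returns [8, 3, (-22, 2)]
    H2 returns [[8, 3, (-22, 2)]]
  branch[1] choose=1:
    get @ H0 ⇒ 2
    put(2) @ H0 ⇒ s:=2
    emit(3) @ H1 ⇒ out+=3
    H0 returns (-11, 2)
    H1 returns [8, 3, (-11, 2)]
    H2 returns [[8, 3, (-11, 2)]]
= [[8, 3, (-22, 2)], [8, 3, (-11, 2)]]

Answer: 2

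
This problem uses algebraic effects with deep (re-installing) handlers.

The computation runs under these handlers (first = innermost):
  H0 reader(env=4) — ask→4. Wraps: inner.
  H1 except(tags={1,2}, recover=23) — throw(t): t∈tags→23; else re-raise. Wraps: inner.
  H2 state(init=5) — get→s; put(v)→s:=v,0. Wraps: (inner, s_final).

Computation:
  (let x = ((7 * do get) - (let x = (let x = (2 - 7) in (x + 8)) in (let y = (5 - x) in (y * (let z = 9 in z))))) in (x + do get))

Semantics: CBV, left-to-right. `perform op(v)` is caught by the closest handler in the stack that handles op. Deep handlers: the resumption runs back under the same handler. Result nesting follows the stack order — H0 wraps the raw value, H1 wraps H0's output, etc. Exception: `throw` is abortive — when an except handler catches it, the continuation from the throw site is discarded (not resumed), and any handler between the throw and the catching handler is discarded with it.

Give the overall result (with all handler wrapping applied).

Answer: (22, 5)

Evaluation trace:
get @ H2 ⇒ 5
get @ H2 ⇒ 5
H0 returns 22
H1 returns 22
H2 returns (22, 5)
= (22, 5)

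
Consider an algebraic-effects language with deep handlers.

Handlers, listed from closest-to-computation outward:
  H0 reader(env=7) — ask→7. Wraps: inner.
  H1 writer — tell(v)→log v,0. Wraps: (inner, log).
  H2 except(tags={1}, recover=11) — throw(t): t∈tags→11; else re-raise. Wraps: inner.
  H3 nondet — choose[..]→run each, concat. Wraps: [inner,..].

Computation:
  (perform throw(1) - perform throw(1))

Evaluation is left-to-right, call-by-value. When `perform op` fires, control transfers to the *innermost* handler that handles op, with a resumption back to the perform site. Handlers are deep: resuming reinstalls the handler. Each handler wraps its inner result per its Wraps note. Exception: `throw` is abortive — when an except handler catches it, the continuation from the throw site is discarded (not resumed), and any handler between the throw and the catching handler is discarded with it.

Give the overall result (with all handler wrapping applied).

Working:
throw(1) @ H2 caught ⇒ 11
H3 returns [11]
= [11]

Answer: [11]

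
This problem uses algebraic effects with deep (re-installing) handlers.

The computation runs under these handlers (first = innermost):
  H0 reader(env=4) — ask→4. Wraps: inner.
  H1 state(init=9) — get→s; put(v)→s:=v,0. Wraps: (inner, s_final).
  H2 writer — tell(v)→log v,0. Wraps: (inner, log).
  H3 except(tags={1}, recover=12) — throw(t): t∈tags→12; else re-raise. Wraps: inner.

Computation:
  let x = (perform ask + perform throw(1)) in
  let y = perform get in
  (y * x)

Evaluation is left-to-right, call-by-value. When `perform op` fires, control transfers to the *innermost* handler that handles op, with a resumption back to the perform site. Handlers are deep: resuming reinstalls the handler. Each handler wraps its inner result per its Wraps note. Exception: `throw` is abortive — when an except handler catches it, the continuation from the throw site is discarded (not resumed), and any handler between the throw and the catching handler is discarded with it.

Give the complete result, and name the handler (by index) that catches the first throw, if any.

Answer: 12 ; first throw caught by: H3

Working:
ask @ H0 ⇒ 4
throw(1) @ H3 caught ⇒ 12
= 12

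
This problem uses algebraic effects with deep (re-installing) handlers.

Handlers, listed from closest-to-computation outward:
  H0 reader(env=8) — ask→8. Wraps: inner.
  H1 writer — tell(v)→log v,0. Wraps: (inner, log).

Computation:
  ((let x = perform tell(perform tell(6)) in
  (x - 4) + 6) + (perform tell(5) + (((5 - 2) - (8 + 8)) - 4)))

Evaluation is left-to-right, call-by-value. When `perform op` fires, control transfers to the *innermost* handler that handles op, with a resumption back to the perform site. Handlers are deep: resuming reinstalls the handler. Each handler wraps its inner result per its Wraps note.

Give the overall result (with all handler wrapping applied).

Answer: (-15, (6, 0, 5))

Evaluation trace:
tell(6) @ H1 ⇒ log+=6
tell(0) @ H1 ⇒ log+=0
tell(5) @ H1 ⇒ log+=5
H0 returns -15
H1 returns (-15, (6, 0, 5))
= (-15, (6, 0, 5))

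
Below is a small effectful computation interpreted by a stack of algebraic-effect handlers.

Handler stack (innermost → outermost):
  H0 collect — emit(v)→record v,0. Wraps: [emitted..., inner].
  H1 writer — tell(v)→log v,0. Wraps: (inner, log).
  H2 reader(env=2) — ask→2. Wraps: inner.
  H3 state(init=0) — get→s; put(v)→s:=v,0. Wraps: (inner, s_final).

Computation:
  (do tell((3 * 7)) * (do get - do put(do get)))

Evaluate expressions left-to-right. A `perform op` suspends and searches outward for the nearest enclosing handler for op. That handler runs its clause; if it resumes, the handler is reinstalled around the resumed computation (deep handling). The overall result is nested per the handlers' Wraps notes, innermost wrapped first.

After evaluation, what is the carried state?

Step-by-step:
tell(21) @ H1 ⇒ log+=21
get @ H3 ⇒ 0
get @ H3 ⇒ 0
put(0) @ H3 ⇒ s:=0
H0 returns [0]
H1 returns ([0], (21))
H2 returns ([0], (21))
H3 returns (([0], (21)), 0)
= (([0], (21)), 0)

Answer: 0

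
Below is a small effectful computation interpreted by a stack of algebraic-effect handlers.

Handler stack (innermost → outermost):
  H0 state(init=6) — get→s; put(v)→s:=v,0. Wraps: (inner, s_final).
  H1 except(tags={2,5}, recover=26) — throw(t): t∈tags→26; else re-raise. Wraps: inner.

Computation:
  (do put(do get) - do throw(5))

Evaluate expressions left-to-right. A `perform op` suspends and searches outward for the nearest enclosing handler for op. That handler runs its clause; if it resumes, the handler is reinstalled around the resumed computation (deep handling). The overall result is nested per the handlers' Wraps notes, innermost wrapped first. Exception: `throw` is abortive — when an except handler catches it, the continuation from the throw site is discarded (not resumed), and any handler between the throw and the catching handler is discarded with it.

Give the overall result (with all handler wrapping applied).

Answer: 26

Working:
get @ H0 ⇒ 6
put(6) @ H0 ⇒ s:=6
throw(5) @ H1 caught ⇒ 26
= 26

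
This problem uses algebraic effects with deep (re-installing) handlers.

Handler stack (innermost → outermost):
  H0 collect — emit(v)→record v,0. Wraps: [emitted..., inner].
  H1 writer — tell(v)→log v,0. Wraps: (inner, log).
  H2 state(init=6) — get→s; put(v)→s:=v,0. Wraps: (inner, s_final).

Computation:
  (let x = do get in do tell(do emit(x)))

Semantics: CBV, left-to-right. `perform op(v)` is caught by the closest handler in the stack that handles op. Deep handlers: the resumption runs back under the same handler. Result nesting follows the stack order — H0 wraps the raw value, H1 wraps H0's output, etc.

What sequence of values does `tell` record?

Answer: (0)

Working:
get @ H2 ⇒ 6
emit(6) @ H0 ⇒ out+=6
tell(0) @ H1 ⇒ log+=0
H0 returns [6, 0]
H1 returns ([6, 0], (0))
H2 returns (([6, 0], (0)), 6)
= (([6, 0], (0)), 6)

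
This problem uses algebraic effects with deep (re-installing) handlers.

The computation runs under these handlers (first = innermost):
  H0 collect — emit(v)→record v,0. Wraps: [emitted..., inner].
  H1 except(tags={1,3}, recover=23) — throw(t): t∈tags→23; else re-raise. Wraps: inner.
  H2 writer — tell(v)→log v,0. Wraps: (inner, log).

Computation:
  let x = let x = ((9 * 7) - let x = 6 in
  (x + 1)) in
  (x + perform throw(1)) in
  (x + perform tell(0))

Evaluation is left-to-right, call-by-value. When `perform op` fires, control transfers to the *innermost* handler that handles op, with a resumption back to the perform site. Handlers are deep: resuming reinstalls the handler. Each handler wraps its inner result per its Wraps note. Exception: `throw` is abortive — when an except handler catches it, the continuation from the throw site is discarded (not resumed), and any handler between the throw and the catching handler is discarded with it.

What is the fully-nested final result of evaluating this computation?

Working:
throw(1) @ H1 caught ⇒ 23
H2 returns (23, ())
= (23, ())

Answer: (23, ())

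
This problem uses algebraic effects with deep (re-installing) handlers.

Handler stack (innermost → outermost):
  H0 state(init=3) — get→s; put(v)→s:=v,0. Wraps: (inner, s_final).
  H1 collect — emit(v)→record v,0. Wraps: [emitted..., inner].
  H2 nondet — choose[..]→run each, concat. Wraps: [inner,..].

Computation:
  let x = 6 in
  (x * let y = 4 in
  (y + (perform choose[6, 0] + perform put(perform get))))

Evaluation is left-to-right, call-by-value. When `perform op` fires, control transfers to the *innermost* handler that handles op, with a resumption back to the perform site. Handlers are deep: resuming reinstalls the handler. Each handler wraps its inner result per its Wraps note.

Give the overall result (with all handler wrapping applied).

Working:
choose[6, 0] @ H2
  branch[0] choose=6:
    get @ H0 ⇒ 3
    put(3) @ H0 ⇒ s:=3
    H0 returns (60, 3)
    H1 returns [(60, 3)]
    H2 returns [[(60, 3)]]
  branch[1] choose=0:
    get @ H0 ⇒ 3
    put(3) @ H0 ⇒ s:=3
    H0 returns (24, 3)
    H1 returns [(24, 3)]
    H2 returns [[(24, 3)]]
= [[(60, 3)], [(24, 3)]]

Answer: [[(60, 3)], [(24, 3)]]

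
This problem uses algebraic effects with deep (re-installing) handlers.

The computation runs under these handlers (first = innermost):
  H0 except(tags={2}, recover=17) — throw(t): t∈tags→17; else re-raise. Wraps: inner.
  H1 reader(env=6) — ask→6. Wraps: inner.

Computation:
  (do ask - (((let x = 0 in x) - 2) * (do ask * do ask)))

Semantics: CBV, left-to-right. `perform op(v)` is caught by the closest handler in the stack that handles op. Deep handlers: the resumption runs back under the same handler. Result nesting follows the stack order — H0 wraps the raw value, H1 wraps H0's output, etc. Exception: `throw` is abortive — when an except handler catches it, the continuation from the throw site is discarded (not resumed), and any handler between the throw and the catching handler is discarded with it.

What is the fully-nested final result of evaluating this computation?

Answer: 78

Step-by-step:
ask @ H1 ⇒ 6
ask @ H1 ⇒ 6
ask @ H1 ⇒ 6
H0 returns 78
H1 returns 78
= 78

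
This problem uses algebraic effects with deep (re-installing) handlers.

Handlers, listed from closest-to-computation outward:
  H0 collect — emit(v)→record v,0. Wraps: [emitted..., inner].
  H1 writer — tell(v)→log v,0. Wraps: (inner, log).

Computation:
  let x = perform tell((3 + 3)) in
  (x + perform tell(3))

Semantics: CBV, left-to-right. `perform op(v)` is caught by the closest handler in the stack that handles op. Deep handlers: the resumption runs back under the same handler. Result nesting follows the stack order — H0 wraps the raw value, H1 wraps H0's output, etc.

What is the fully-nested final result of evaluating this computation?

Answer: ([0], (6, 3))

Evaluation trace:
tell(6) @ H1 ⇒ log+=6
tell(3) @ H1 ⇒ log+=3
H0 returns [0]
H1 returns ([0], (6, 3))
= ([0], (6, 3))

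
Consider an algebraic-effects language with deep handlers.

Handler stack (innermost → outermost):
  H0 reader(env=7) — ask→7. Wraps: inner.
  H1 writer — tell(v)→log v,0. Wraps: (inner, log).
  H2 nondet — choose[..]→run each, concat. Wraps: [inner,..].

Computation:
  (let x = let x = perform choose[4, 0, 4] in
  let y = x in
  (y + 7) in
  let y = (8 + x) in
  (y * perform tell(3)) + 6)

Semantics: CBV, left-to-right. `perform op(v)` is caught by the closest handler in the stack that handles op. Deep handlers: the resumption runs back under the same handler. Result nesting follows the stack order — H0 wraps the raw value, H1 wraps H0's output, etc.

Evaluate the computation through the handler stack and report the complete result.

Evaluation trace:
choose[4, 0, 4] @ H2
  branch[0] choose=4:
    tell(3) @ H1 ⇒ log+=3
    H0 returns 6
    H1 returns (6, (3))
    H2 returns [(6, (3))]
  branch[1] choose=0:
    tell(3) @ H1 ⇒ log+=3
    H0 returns 6
    H1 returns (6, (3))
    H2 returns [(6, (3))]
  branch[2] choose=4:
    tell(3) @ H1 ⇒ log+=3
    H0 returns 6
    H1 returns (6, (3))
    H2 returns [(6, (3))]
= [(6, (3)), (6, (3)), (6, (3))]

Answer: [(6, (3)), (6, (3)), (6, (3))]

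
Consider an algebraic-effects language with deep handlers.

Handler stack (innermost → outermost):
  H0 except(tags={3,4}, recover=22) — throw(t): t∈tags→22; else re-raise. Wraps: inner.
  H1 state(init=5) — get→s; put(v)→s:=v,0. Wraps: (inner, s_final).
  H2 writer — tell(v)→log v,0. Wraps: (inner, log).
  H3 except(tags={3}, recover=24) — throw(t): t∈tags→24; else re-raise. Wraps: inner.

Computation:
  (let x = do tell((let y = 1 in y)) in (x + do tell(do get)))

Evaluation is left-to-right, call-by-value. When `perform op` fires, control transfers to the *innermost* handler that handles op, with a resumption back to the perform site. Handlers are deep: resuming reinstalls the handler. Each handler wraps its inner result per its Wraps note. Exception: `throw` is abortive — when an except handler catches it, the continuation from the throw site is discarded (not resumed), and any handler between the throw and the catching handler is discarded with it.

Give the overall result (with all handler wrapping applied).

Evaluation trace:
tell(1) @ H2 ⇒ log+=1
get @ H1 ⇒ 5
tell(5) @ H2 ⇒ log+=5
H0 returns 0
H1 returns (0, 5)
H2 returns ((0, 5), (1, 5))
H3 returns ((0, 5), (1, 5))
= ((0, 5), (1, 5))

Answer: ((0, 5), (1, 5))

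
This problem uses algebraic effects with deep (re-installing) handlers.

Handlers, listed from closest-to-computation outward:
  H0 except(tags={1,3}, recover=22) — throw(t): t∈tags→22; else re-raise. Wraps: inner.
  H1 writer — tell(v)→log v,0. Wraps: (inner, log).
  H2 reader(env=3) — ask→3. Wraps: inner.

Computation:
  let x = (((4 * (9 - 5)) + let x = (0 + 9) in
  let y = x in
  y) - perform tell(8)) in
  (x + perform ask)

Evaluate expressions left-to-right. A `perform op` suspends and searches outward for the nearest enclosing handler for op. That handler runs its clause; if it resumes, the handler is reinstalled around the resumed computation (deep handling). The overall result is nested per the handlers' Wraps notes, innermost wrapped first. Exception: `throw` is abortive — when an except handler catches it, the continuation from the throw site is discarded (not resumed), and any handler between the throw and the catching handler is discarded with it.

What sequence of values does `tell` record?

Evaluation trace:
tell(8) @ H1 ⇒ log+=8
ask @ H2 ⇒ 3
H0 returns 28
H1 returns (28, (8))
H2 returns (28, (8))
= (28, (8))

Answer: (8)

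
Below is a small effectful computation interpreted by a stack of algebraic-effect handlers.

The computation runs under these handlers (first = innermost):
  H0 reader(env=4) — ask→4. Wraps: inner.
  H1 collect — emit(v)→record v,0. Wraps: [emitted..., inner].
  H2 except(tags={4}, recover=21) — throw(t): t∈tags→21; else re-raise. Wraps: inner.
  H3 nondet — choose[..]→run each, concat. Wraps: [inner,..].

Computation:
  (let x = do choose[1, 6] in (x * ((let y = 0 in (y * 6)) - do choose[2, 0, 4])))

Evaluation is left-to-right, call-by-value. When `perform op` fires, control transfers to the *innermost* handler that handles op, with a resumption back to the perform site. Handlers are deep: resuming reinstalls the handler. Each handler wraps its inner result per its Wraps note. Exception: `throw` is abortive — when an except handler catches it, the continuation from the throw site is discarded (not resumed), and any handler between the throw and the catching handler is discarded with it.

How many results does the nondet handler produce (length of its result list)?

Answer: 6

Evaluation trace:
choose[1, 6] @ H3
  branch[0] choose=1:
    choose[2, 0, 4] @ H3
      branch[0] choose=2:
        H0 returns -2
        H1 returns [-2]
        H2 returns [-2]
        H3 returns [[-2]]
      branch[1] choose=0:
        H0 returns 0
        H1 returns [0]
        H2 returns [0]
        H3 returns [[0]]
      branch[2] choose=4:
        H0 returns -4
        H1 returns [-4]
        H2 returns [-4]
        H3 returns [[-4]]
  branch[1] choose=6:
    choose[2, 0, 4] @ H3
      branch[0] choose=2:
        H0 returns -12
        H1 returns [-12]
        H2 returns [-12]
        H3 returns [[-12]]
      branch[1] choose=0:
        H0 returns 0
        H1 returns [0]
        H2 returns [0]
        H3 returns [[0]]
      branch[2] choose=4:
        H0 returns -24
        H1 returns [-24]
        H2 returns [-24]
        H3 returns [[-24]]
= [[-2], [0], [-4], [-12], [0], [-24]]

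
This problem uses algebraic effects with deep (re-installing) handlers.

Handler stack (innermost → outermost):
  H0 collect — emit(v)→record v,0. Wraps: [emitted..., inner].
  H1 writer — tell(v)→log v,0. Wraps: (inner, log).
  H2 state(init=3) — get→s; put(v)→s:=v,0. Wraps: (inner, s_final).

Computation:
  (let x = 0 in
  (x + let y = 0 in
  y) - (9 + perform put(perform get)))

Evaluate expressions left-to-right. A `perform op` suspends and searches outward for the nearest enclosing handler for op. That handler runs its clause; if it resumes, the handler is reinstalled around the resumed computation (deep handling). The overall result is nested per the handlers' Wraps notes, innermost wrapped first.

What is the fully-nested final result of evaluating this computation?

Step-by-step:
get @ H2 ⇒ 3
put(3) @ H2 ⇒ s:=3
H0 returns [-9]
H1 returns ([-9], ())
H2 returns (([-9], ()), 3)
= (([-9], ()), 3)

Answer: (([-9], ()), 3)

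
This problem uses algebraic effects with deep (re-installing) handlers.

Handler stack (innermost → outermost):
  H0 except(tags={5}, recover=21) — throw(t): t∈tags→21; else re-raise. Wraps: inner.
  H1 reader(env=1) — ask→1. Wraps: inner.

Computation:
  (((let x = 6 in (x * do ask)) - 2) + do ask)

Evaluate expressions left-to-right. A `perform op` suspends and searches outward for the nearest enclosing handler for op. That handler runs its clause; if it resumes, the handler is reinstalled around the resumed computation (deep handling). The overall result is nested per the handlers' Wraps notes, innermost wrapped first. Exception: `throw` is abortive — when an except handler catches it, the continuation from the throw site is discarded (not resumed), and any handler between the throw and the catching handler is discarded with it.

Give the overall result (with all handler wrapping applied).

Answer: 5

Step-by-step:
ask @ H1 ⇒ 1
ask @ H1 ⇒ 1
H0 returns 5
H1 returns 5
= 5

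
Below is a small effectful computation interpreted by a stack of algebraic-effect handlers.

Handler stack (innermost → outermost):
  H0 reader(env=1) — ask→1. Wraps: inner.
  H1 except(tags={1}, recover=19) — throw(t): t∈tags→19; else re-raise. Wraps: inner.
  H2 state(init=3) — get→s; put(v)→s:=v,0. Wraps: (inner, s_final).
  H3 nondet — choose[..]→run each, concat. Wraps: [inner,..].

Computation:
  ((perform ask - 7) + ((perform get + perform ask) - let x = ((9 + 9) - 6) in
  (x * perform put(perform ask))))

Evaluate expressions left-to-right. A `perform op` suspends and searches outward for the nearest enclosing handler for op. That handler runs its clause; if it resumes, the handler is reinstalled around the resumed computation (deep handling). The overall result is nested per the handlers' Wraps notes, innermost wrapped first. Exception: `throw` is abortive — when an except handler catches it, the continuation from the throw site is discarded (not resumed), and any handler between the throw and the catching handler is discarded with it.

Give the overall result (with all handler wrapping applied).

Answer: [(-2, 1)]

Evaluation trace:
ask @ H0 ⇒ 1
get @ H2 ⇒ 3
ask @ H0 ⇒ 1
ask @ H0 ⇒ 1
put(1) @ H2 ⇒ s:=1
H0 returns -2
H1 returns -2
H2 returns (-2, 1)
H3 returns [(-2, 1)]
= [(-2, 1)]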